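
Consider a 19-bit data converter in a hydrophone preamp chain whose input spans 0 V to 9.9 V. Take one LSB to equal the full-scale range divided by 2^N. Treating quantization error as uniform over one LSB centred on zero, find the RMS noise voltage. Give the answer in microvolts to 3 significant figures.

5.45 µV

Range is 9.9 V.
Step size = 9.9/524288 V = 18.883 µV.
For a uniform distribution on [−LSB/2, +LSB/2], V_rms = LSB/√12 = 18.883 µV/3.4641 = 5.45 µV.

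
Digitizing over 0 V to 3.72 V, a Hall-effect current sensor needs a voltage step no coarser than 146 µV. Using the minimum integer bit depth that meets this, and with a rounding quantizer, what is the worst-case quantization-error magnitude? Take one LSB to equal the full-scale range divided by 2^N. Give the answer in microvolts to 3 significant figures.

56.8 µV

Span = 3.72 V.
Need 2^N ≥ 3.72 V / 146 µV = 25480 → N_min = 15.
One LSB is 3.72 V / 32768 = 113.53 µV.
|e|_max = LSB/2 = 56.8 µV.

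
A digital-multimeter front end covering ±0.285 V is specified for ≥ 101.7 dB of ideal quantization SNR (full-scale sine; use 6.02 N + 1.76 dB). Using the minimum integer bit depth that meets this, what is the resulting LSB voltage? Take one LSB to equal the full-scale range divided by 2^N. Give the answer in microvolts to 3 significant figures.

Span: 0.285 V − (-0.285 V) = 0.57 V.
6.02 N + 1.76 ≥ 101.7 gives N ≥ 16.601, so the minimum integer is 17.
LSB = 0.57 V ÷ 2^17 = 0.57/131072 V = 4.35 µV.

4.35 µV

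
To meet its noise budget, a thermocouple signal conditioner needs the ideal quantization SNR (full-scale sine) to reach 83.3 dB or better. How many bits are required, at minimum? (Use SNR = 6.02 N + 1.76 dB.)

Required N = ⌈(83.3 − 1.76)/6.02⌉ = ⌈13.545⌉ = 14.

14 bits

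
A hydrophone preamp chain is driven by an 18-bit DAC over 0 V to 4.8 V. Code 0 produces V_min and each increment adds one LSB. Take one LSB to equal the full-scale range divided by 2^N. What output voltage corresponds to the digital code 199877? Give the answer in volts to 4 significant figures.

3.660 V

Full-scale range = 4.8 V. LSB = 4.8 V / 2^18.
Output = V_min + (199877/262144) × range = 0 + 0.762470 × 4.8 V
      = 0 V + 3.65986 V = 3.65986 V.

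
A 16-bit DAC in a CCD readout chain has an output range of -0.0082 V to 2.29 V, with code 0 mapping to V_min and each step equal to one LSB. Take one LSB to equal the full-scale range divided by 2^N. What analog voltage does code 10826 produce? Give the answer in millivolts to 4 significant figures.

371.4 mV

Span: 2.29 V − (-0.0082 V) = 2.2982 V. LSB = 2.2982 V / 2^16.
V_out = -0.0082 + 10826 × (2.2982/65536) V
      = -0.0082 V + 0.379643 V = 0.371443 V.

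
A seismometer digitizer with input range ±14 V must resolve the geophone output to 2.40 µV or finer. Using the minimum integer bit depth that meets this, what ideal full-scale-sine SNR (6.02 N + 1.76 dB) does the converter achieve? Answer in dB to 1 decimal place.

Full-scale range = 14 V − (-14 V) = 28 V.
28 V / 2.40 µV = 1.167e7. Since 2^23 = 8388608 and 2^24 = 16777216, N = 24.
SNR = 6.02 × 24 + 1.76 = 146.24 dB.

146.2 dB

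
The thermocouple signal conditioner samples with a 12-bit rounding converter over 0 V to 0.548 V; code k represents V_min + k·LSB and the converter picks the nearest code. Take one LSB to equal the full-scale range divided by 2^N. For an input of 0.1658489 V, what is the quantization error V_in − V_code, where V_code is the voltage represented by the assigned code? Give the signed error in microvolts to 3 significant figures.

−49.5 µV

Range is 0.548 V. LSB = 0.548 V / 2^12 ≈ 133.8 µV.
Position in LSBs: (0.1658489 − (0)) × 4096/0.548 = 1239.6297; rounding gives k = 1240.
Reconstructed level: 0 + 1240 × 0.548/4096 V = 0.1658984375 V.
V_in − V_code = 0.1658489 − (0.1658984375) = −49.5 µV.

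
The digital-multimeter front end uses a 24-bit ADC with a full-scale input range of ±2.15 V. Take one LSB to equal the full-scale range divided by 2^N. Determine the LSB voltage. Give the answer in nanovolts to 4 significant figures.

Range = 2.15 − (-2.15) = 4.3 V.
2^24 = 16777216 levels.
LSB = 4.3 V ÷ 2^24 = 4.3/16777216 V = 256.3 nV.

256.3 nV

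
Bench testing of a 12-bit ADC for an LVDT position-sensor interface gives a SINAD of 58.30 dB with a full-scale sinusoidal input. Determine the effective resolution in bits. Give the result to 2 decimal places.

ENOB = (SINAD − 1.76) / 6.02 = (58.30 − 1.76) / 6.02 = 56.54 / 6.02 = 9.3920.

9.39 bits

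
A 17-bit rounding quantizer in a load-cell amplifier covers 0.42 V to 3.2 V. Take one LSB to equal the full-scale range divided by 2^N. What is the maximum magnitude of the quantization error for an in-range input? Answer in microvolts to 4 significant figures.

Range = 3.2 − (0.42) = 2.78 V.
LSB = 2.78 V ÷ 2^17 = 2.78/131072 V = 21.2097 µV.
Worst-case error for round-to-nearest is half an LSB: 10.60 µV.

10.60 µV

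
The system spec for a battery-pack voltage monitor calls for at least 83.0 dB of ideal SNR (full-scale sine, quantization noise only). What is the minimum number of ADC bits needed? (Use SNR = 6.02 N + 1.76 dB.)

14 bits

Solving 6.02 N ≥ 83.0 − 1.76: N ≥ 13.495. Round up → N = 14.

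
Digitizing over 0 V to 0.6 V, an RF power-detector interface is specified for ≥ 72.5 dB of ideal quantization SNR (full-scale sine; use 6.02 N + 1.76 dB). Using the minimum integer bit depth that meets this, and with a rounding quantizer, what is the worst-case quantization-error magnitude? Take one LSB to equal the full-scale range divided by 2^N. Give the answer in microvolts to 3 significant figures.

Span = 0.6 V.
N ≥ (72.5 − 1.76)/6.02 = 11.751 → N_min = 12.
LSB = 0.6 V / 2^12 = 146.48 µV.
Max error for round-to-nearest is LSB/2 = 73.2 µV.

73.2 µV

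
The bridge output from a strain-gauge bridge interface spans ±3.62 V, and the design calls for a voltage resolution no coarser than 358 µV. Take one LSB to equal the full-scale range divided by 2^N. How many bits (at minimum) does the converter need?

15 bits

Range = 3.62 − (-3.62) = 7.24 V.
Required number of levels: 7.24/358 µV = 20223; smallest N with 2^N ≥ that is 15.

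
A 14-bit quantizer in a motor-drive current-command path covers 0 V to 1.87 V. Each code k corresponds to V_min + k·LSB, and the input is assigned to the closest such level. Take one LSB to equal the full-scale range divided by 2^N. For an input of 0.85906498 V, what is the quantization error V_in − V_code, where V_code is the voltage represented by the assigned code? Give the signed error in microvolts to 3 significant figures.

Range is 1.87 V. LSB = 1.87 V / 2^14 ≈ 114.1 µV.
Position in LSBs: (0.85906498 − (0)) × 16384/1.87 = 7526.6955; rounding gives k = 7527.
Reconstructed level: 0 + 7527 × 1.87/16384 V = 0.85909973145 V.
e = 0.85906498 − (0.85909973145) = −34.8 µV.

−34.8 µV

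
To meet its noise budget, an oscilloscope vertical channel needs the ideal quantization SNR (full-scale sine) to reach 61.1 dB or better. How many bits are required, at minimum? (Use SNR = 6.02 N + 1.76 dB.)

N ≥ (61.1 − 1.76)/6.02 = 9.857 → N_min = 10.

10 bits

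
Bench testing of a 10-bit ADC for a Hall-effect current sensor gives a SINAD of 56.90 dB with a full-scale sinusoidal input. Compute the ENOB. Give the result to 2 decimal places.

ENOB = (SINAD − 1.76) / 6.02 = (56.90 − 1.76) / 6.02 = 55.14 / 6.02 = 9.1595.

9.16 bits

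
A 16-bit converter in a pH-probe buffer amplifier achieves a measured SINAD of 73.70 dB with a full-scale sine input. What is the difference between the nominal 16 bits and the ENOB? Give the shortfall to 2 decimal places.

4.05 bits

N_eff = (73.70 − 1.76)/6.02 = 11.9502 bits.
Shortfall = 16 − 11.9502 = 4.0498 bits.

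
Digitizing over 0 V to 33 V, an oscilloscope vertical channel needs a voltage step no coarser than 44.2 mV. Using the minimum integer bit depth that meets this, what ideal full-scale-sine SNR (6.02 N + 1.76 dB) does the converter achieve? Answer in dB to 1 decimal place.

Full-scale range = 33 V.
Levels needed ≥ 33/44.2 mV = 746.6. 2^10 = 1024 suffices, so N_min = 10.
Ideal SNR at N = 10: 6.02·10 + 1.76 = 62.0 dB.

62.0 dB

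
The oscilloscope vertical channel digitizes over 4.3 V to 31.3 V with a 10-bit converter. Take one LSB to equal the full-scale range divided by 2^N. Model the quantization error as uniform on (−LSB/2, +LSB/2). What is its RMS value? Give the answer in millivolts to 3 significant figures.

7.61 mV

Span: 31.3 V − (4.3 V) = 27 V.
LSB = 27 V ÷ 2^10 = 27/1024 V = 26.367 mV.
For a uniform distribution on [−LSB/2, +LSB/2], V_rms = LSB/√12 = 26.367 mV/3.4641 = 7.61 mV.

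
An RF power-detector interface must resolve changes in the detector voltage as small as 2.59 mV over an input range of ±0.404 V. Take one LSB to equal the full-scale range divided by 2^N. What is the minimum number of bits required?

9 bits

The full-scale span is 0.404 − (-0.404) = 0.808 V.
Need 2^N ≥ 0.808 V / 2.59 mV = 312.0 → N_min = 9.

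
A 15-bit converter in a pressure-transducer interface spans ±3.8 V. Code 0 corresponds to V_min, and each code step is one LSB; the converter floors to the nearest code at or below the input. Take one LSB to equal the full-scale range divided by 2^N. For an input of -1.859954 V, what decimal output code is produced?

8364

Full-scale range = 3.8 V − (-3.8 V) = 7.6 V. LSB = 7.6 V / 2^15 ≈ 231.9 µV.
V_in − V_min = -1.859954 − (-3.8) = 1.940046 V.
Divide by LSB: 1.940046 × 32768/7.6 = 8364.6615.
Truncating gives code 8364.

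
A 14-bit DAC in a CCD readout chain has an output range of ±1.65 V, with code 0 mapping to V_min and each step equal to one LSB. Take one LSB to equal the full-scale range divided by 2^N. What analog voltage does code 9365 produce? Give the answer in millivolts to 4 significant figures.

236.3 mV

The full-scale span is 1.65 − (-1.65) = 3.3 V. LSB = 3.3 V / 2^14.
V_out = V_min + code × LSB = -1.65 V + 9365 × 3.3 V / 16384
      = -1.65 V + 1.88626 V = 0.236261 V.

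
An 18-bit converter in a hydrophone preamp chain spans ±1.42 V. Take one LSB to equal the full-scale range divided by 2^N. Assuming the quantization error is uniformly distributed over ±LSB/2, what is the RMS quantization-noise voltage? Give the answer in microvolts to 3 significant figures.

3.13 µV

Full-scale range = 1.42 V − (-1.42 V) = 2.84 V.
One LSB is 2.84 V / 262144 = 10.834 µV.
For a uniform distribution on [−LSB/2, +LSB/2], V_rms = LSB/√12 = 10.834 µV/3.4641 = 3.13 µV.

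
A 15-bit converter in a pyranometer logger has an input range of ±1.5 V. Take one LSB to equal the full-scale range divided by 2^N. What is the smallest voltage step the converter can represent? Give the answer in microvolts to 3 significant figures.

91.6 µV

Full-scale range = 1.5 V − (-1.5 V) = 3 V.
Number of codes = 2^15 = 32768.
LSB = 3 V / 2^15 = 91.6 µV.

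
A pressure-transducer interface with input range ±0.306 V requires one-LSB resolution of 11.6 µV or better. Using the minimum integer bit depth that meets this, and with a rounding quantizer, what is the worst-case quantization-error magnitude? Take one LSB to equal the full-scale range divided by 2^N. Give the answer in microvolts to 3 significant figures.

4.67 µV

Span: 0.306 V − (-0.306 V) = 0.612 V.
0.612 V / 11.6 µV = 52760. Since 2^15 = 32768 and 2^16 = 65536, N = 16.
LSB = 0.612 V / 2^16 = 9.3384 µV.
Max error for round-to-nearest is LSB/2 = 4.67 µV.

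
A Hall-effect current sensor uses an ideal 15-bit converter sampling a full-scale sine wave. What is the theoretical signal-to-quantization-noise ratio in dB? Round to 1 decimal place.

92.1 dB

For an ideal N-bit converter with full-scale sine input, SNR = 6.02 N + 1.76 dB. SNR = 6.02 × 15 + 1.76 = 90.30 + 1.76 = 92.06 dB.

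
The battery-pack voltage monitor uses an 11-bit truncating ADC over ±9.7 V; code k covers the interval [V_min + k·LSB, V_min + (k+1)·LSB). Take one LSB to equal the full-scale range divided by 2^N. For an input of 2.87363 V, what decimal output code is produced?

Range = 9.7 − (-9.7) = 19.4 V. LSB = 19.4 V / 2^11 ≈ 9.473 mV.
(V_in − V_min) × 2^11/range = (2.87363 − (-9.7)) × 2048/19.4 = 1327.361.
Floor → code = 1327.

1327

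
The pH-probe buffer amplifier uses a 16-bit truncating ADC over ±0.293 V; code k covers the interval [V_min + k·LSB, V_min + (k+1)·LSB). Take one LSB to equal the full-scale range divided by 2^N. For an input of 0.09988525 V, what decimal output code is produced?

Span: 0.293 V − (-0.293 V) = 0.586 V. LSB = 0.586 V / 2^16 ≈ 8.942 µV.
V_in − V_min = 0.09988525 − (-0.293) = 0.39288525 V.
Divide by LSB: 0.39288525 × 65536/0.586 = 43938.7845.
Truncating gives code 43938.

43938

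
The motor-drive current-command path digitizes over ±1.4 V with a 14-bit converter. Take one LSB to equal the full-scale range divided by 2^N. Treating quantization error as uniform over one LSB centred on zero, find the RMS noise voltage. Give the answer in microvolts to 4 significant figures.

49.33 µV

Span: 1.4 V − (-1.4 V) = 2.8 V.
One LSB is 2.8 V / 16384 = 170.898 µV.
For a uniform distribution on [−LSB/2, +LSB/2], V_rms = LSB/√12 = 170.898 µV/3.4641 = 49.33 µV.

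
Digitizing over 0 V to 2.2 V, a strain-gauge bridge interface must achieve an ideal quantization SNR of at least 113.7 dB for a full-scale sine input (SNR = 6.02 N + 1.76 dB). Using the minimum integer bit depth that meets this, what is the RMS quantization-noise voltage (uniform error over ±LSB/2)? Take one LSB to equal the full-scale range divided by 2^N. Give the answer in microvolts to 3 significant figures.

1.21 µV

Range is 2.2 V.
Solving 6.02 N ≥ 113.7 − 1.76: N ≥ 18.595. Round up → N = 19.
Step size = 2.2/524288 V = 4.1962 µV.
RMS noise = LSB/√12 = 1.21 µV.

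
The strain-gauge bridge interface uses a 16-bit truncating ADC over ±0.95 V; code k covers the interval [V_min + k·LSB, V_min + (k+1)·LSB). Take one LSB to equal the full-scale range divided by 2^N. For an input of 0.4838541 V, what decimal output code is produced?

49457

The full-scale span is 0.95 − (-0.95) = 1.9 V. LSB = 1.9 V / 2^16 ≈ 28.99 µV.
code = ⌊(V_in − V_min)/LSB⌋ = ⌊(V_in − V_min) × 2^16 / range⌋
     = ⌊(0.4838541 − (-0.95)) × 65536 / 1.9⌋ = ⌊1.4338541 × 65536/1.9⌋
     = ⌊49457.401⌋ = 49457.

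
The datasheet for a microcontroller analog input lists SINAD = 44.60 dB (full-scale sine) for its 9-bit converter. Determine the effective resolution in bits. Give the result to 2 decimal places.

Inverting SNR = 6.02 N + 1.76: N_eff = (44.60 − 1.76)/6.02 = 7.1163.

7.12 bits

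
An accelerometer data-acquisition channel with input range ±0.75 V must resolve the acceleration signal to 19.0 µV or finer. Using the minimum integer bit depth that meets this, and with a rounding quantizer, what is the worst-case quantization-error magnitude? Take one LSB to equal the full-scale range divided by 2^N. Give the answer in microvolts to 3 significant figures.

5.72 µV

The full-scale span is 0.75 − (-0.75) = 1.5 V.
Levels needed ≥ 1.5/19.0 µV = 78950. 2^17 = 131072 suffices, so N_min = 17.
LSB = 1.5 V / 2^17 = 11.444 µV.
Half an LSB is 5.72 µV.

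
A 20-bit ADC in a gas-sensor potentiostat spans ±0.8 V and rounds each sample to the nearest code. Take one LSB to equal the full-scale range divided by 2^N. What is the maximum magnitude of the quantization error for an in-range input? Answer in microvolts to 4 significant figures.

0.7629 µV

Range = 0.8 − (-0.8) = 1.6 V.
One LSB is 1.6 V / 1048576 = 1.52588 µV.
|e|_max = LSB/2 = 0.7629 µV.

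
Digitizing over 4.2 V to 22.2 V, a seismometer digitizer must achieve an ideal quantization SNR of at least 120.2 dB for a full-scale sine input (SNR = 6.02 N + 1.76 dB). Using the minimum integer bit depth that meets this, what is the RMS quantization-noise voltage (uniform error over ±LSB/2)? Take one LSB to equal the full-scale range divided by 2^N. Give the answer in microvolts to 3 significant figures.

Range = 22.2 − (4.2) = 18 V.
Solving 6.02 N ≥ 120.2 − 1.76: N ≥ 19.674. Round up → N = 20.
LSB = 18 V ÷ 2^20 = 18/1048576 V = 17.166 µV.
σ_q = LSB/√12 = 17.166 µV/3.4641 = 4.96 µV.

4.96 µV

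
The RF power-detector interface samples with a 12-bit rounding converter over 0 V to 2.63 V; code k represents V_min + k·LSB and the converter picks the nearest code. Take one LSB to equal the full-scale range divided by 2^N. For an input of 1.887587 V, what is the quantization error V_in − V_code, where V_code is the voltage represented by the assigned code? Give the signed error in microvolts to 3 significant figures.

−157 µV

Full-scale range = 2.63 V. LSB = 2.63 V / 2^12 ≈ 0.6421 mV.
(1.887587 − (0)) / LSB = 1.887587 × 4096/2.63 = 2939.7553. Nearest integer: k = 2940.
Reconstructed level: 0 + 2940 × 2.63/4096 V = 1.887744141 V.
e = 1.887587 − (1.887744141) = −157 µV.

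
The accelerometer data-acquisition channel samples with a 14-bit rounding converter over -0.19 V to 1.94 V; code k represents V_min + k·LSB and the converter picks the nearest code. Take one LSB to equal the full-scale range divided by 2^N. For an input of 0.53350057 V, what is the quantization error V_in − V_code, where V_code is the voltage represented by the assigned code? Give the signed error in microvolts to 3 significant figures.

Full-scale range = 1.94 V − (-0.19 V) = 2.13 V. LSB = 2.13 V / 2^14 ≈ 130.0 µV.
Position in LSBs: (0.53350057 − (-0.19)) × 16384/2.13 = 5565.1800; rounding gives k = 5565.
V_code = V_min + k × range/2^14 = -0.19 + 5565 × 2.13/16384 = 0.53347717285 V.
Error = V_in − V_code = 0.53350057 − (0.53347717285) = +23.4 µV.

+23.4 µV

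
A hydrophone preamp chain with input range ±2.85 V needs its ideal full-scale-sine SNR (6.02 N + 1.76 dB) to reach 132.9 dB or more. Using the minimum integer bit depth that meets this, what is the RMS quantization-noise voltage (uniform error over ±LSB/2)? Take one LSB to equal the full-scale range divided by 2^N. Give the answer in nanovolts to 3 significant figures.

392 nV

Full-scale range = 2.85 V − (-2.85 V) = 5.7 V.
Solving 6.02 N ≥ 132.9 − 1.76: N ≥ 21.784. Round up → N = 22.
One LSB is 5.7 V / 4194304 = 1.3590 µV.
V_rms = LSB/√12 = 392 nV.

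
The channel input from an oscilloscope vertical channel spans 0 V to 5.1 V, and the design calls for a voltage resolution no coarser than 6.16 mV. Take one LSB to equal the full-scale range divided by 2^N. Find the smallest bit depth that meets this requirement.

10 bits

Range is 5.1 V.
5.1 V / 6.16 mV = 827.9. Since 2^9 = 512 and 2^10 = 1024, N = 10.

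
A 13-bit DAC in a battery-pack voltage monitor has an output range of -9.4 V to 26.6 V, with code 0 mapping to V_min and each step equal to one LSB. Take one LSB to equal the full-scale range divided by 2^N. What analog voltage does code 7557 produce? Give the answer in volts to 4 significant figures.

Range = 26.6 − (-9.4) = 36 V. LSB = 36 V / 2^13.
Output = V_min + (7557/8192) × range = -9.4 + 0.922485 × 36 V
      = -9.4 + 33.2095 = 23.8095 V.

23.81 V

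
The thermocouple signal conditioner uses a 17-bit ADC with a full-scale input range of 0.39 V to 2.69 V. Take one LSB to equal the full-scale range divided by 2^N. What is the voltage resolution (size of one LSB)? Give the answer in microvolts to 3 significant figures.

Range = 2.69 − (0.39) = 2.3 V.
2^17 = 131072 levels.
LSB = 2.3 V ÷ 2^17 = 2.3/131072 V = 17.5 µV.

17.5 µV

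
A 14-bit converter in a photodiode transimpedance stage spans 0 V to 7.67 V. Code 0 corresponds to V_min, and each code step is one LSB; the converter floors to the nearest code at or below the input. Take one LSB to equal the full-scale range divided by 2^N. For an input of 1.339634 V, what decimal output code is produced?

V_FS = 7.67 V. LSB = 7.67 V / 2^14 ≈ 468.1 µV.
code = ⌊(V_in − V_min)/LSB⌋ = ⌊(V_in − V_min) × 2^14 / range⌋
     = ⌊(1.339634 − (0)) × 16384 / 7.67⌋ = ⌊1.339634 × 16384/7.67⌋
     = ⌊2861.612⌋ = 2861.

2861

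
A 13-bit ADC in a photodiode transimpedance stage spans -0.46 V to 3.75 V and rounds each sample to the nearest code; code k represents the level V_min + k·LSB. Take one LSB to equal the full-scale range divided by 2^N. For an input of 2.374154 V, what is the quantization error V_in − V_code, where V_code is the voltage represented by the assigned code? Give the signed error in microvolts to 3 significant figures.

Span: 3.75 V − (-0.46 V) = 4.21 V. LSB = 4.21 V / 2^13 ≈ 0.5139 mV.
Position in LSBs: (2.374154 − (-0.46)) × 8192/4.21 = 5514.8194; rounding gives k = 5515.
Reconstructed level: -0.46 + 5515 × 4.21/8192 V = 2.374246826 V.
Error = V_in − V_code = 2.374154 − (2.374246826) = −92.8 µV.

−92.8 µV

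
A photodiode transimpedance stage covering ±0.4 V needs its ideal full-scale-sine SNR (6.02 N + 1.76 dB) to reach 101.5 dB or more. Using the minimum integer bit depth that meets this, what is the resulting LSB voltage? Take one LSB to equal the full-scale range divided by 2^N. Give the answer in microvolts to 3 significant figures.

Full-scale range = 0.4 V − (-0.4 V) = 0.8 V.
N ≥ (101.5 − 1.76)/6.02 = 16.568 → N_min = 17.
LSB = 0.8 V / 2^17 = 6.10 µV.

6.10 µV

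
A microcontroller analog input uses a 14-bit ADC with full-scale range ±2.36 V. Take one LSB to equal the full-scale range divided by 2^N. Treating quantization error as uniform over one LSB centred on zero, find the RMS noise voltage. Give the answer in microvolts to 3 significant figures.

83.2 µV

Range = 2.36 − (-2.36) = 4.72 V.
Step size = 4.72/16384 V = 288.09 µV.
For a uniform distribution on [−LSB/2, +LSB/2], V_rms = LSB/√12 = 288.09 µV/3.4641 = 83.2 µV.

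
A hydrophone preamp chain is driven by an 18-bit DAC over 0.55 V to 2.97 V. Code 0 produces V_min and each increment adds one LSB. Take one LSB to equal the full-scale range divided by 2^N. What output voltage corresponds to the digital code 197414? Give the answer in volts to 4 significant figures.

Range = 2.97 − (0.55) = 2.42 V. LSB = 2.42 V / 2^18.
V_out = V_min + code × LSB = 0.55 V + 197414 × 2.42 V / 262144
      = 0.55 + 1.82244 = 2.37244 V.

2.372 V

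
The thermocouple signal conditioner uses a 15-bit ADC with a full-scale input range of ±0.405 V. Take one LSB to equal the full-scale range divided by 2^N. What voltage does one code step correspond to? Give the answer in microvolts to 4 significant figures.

24.72 µV

Range = 0.405 − (-0.405) = 0.81 V.
There are 2^15 = 32768 steps.
Step size = 0.81/32768 V = 24.72 µV.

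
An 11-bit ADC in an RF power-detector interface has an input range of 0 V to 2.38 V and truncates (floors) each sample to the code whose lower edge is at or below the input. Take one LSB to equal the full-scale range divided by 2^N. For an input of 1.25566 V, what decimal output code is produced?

1080

Span = 2.38 V. LSB = 2.38 V / 2^11 ≈ 1.162 mV.
code = ⌊(V_in − V_min)/LSB⌋ = ⌊(V_in − V_min) × 2^11 / range⌋
     = ⌊(1.25566 − (0)) × 2048 / 2.38⌋ = ⌊1.25566 × 2048/2.38⌋
     = ⌊1080.501⌋ = 1080.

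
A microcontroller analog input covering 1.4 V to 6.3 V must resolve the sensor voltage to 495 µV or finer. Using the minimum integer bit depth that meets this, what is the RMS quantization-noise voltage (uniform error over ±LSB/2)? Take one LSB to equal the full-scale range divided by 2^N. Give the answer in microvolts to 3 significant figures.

Full-scale range = 6.3 V − (1.4 V) = 4.9 V.
Levels needed ≥ 4.9/495 µV = 9899. 2^14 = 16384 suffices, so N_min = 14.
LSB = 4.9 V ÷ 2^14 = 4.9/16384 V = 299.07 µV.
RMS noise = LSB/√12 = 86.3 µV.

86.3 µV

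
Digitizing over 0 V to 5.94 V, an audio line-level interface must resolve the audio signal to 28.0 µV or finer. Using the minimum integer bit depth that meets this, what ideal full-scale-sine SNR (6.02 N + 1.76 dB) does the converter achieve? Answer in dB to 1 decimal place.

110.1 dB

V_FS = 5.94 V.
Required number of levels: 5.94/28.0 µV = 212140; smallest N with 2^N ≥ that is 18.
Ideal SNR at N = 18: 6.02·18 + 1.76 = 110.1 dB.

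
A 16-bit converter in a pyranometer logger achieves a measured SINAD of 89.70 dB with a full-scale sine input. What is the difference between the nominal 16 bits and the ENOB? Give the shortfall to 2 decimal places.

ENOB = (SINAD − 1.76)/6.02 = (89.70 − 1.76)/6.02 = 14.6080 bits.
Shortfall = 16 − 14.6080 = 1.3920 bits.

1.39 bits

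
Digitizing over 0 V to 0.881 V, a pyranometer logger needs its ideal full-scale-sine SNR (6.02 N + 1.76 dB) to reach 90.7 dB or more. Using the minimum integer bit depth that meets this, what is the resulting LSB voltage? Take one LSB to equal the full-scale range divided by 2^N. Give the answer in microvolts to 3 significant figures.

26.9 µV

Range is 0.881 V.
Solving 6.02 N ≥ 90.7 − 1.76: N ≥ 14.774. Round up → N = 15.
LSB = 0.881 V ÷ 2^15 = 0.881/32768 V = 26.9 µV.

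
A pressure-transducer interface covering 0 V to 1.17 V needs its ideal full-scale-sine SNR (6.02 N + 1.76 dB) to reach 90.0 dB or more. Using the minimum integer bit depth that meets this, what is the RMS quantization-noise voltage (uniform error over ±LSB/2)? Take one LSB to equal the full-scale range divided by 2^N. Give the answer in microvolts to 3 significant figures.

Full-scale range = 1.17 V.
Solving 6.02 N ≥ 90.0 − 1.76: N ≥ 14.658. Round up → N = 15.
One LSB is 1.17 V / 32768 = 35.706 µV.
V_rms = LSB/√12 = 10.3 µV.

10.3 µV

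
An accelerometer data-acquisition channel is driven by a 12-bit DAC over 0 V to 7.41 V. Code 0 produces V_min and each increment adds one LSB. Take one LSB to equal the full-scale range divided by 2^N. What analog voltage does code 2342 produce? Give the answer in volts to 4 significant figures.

V_FS = 7.41 V. LSB = 7.41 V / 2^12.
Output = V_min + (2342/4096) × range = 0 + 0.571777 × 7.41 V
      = 0 V + 4.23687 V = 4.23687 V.

4.237 V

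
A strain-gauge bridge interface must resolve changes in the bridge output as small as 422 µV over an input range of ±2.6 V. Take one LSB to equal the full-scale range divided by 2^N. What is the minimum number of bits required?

14 bits

Full-scale range = 2.6 V − (-2.6 V) = 5.2 V.
Levels needed ≥ 5.2/422 µV = 12320. 2^14 = 16384 suffices, so N_min = 14.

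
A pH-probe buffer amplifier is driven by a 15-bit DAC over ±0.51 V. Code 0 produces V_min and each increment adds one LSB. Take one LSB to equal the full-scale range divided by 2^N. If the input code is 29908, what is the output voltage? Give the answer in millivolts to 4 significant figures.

421.0 mV

Span: 0.51 V − (-0.51 V) = 1.02 V. LSB = 1.02 V / 2^15.
Output = V_min + (29908/32768) × range = -0.51 + 0.912720 × 1.02 V
      = -0.51 V + 0.930974 V = 0.420974 V.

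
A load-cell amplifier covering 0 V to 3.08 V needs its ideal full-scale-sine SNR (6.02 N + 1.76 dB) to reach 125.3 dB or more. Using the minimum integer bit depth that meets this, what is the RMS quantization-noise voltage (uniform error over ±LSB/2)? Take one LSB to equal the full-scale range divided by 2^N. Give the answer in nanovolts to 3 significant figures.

Full-scale range = 3.08 V.
N ≥ (125.3 − 1.76)/6.02 = 20.522 → N_min = 21.
LSB = 3.08 V / 2^21 = 1.4687 µV.
σ_q = LSB/√12 = 1.4687 µV/3.4641 = 424 nV.

424 nV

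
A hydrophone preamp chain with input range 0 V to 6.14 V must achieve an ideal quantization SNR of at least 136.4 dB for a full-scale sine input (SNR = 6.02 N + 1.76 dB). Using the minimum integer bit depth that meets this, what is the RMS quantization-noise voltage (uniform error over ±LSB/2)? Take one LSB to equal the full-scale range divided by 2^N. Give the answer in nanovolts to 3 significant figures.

V_FS = 6.14 V.
N ≥ (136.4 − 1.76)/6.02 = 22.365 → N_min = 23.
Step size = 6.14/8388608 V = 0.73195 µV.
V_rms = LSB/√12 = 211 nV.

211 nV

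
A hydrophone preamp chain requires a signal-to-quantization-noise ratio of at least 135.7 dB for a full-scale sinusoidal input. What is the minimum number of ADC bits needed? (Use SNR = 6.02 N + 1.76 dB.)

Solving 6.02 N ≥ 135.7 − 1.76: N ≥ 22.249. Round up → N = 23.

23 bits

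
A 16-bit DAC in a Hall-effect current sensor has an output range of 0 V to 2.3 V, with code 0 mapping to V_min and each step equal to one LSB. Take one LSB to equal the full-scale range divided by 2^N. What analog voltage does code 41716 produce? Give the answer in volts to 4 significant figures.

1.464 V

Span = 2.3 V. LSB = 2.3 V / 2^16.
V_out = 0 + 41716 × (2.3/65536) V
      = 0 V + 1.46403 V = 1.46403 V.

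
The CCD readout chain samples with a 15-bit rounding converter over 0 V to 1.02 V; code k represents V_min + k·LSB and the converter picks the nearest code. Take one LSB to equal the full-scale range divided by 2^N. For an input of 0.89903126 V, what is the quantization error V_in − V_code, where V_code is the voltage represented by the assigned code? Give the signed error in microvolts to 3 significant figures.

−5.61 µV

Full-scale range = 1.02 V. LSB = 1.02 V / 2^15 ≈ 31.13 µV.
Position in LSBs: (0.89903126 − (0)) × 32768/1.02 = 28881.8199; rounding gives k = 28882.
Reconstructed level: 0 + 28882 × 1.02/32768 V = 0.89903686523 V.
V_in − V_code = 0.89903126 − (0.89903686523) = −5.61 µV.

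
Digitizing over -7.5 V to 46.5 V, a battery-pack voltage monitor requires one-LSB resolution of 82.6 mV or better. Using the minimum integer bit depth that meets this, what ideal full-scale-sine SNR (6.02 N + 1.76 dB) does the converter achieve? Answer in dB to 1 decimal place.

62.0 dB

The full-scale span is 46.5 − (-7.5) = 54 V.
Required number of levels: 54/82.6 mV = 653.75; smallest N with 2^N ≥ that is 10.
SNR = 6.02 × 10 + 1.76 = 61.96 dB.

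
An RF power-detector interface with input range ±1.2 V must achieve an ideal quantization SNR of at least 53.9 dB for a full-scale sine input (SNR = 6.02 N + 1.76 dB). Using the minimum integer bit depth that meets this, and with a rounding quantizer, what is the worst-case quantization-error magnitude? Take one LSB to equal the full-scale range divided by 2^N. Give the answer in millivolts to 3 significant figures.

Full-scale range = 1.2 V − (-1.2 V) = 2.4 V.
N ≥ (53.9 − 1.76)/6.02 = 8.661 → N_min = 9.
LSB = 2.4 V / 2^9 = 4.6875 mV.
Half an LSB is 2.34 mV.

2.34 mV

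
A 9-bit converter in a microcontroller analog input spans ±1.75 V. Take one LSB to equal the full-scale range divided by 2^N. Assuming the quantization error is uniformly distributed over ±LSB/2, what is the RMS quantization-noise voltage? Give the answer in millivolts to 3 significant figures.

1.97 mV

Span: 1.75 V − (-1.75 V) = 3.5 V.
LSB = 3.5 V ÷ 2^9 = 3.5/512 V = 6.8359 mV.
For a uniform distribution on [−LSB/2, +LSB/2], V_rms = LSB/√12 = 6.8359 mV/3.4641 = 1.97 mV.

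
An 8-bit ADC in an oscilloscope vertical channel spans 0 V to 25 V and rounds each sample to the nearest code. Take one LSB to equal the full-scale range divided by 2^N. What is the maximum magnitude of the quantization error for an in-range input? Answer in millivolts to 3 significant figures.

48.8 mV

V_FS = 25 V.
LSB = 25 V ÷ 2^8 = 25/256 V = 97.656 mV.
|e|_max = LSB/2 = 48.8 mV.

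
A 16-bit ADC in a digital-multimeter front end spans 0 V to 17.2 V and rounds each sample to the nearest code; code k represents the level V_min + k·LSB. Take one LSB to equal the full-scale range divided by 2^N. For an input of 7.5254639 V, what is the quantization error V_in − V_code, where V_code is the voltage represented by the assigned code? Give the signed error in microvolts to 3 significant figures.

−61.0 µV

Range is 17.2 V. LSB = 17.2 V / 2^16 ≈ 262.5 µV.
(V_in − V_min)/LSB = (7.5254639 − (0)) × 65536/17.2 = 28673.7676 → nearest code k = 28674.
V_code = V_min + k × range/2^16 = 0 + 28674 × 17.2/65536 = 7.5255249023 V.
Error = V_in − V_code = 7.5254639 − (7.5255249023) = −61.0 µV.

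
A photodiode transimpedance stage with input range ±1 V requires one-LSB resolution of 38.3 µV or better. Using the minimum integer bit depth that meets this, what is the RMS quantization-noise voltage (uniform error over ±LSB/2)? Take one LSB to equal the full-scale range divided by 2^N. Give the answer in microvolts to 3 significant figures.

8.81 µV

The full-scale span is 1 − (-1) = 2 V.
Levels needed ≥ 2/38.3 µV = 52220. 2^16 = 65536 suffices, so N_min = 16.
LSB = 2 V ÷ 2^16 = 2/65536 V = 30.518 µV.
V_rms = LSB/√12 = 8.81 µV.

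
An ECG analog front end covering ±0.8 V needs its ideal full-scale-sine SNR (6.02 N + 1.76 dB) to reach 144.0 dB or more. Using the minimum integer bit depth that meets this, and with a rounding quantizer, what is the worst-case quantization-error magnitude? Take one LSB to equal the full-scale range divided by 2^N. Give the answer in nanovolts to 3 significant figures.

Span: 0.8 V − (-0.8 V) = 1.6 V.
N ≥ (144.0 − 1.76)/6.02 = 23.628 → N_min = 24.
LSB = 1.6 V / 2^24 = 95.367 nV.
Half an LSB is 47.7 nV.

47.7 nV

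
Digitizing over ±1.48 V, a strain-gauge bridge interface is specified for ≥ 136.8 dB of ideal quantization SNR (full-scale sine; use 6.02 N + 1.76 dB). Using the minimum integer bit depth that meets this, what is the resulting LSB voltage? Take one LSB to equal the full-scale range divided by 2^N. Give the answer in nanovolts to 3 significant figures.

353 nV

Full-scale range = 1.48 V − (-1.48 V) = 2.96 V.
Solving 6.02 N ≥ 136.8 − 1.76: N ≥ 22.432. Round up → N = 23.
LSB = 2.96 V / 2^23 = 353 nV.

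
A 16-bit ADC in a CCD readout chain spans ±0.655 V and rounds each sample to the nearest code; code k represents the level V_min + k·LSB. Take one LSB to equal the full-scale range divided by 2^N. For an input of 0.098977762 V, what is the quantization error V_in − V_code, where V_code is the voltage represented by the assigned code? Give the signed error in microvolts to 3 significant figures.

The full-scale span is 0.655 − (-0.655) = 1.31 V. LSB = 1.31 V / 2^16 ≈ 19.99 µV.
Position in LSBs: (0.098977762 − (-0.655)) × 65536/1.31 = 37719.6081; rounding gives k = 37720.
Reconstructed level: -0.655 + 37720 × 1.31/65536 V = 0.098985595703 V.
V_in − V_code = 0.098977762 − (0.098985595703) = −7.83 µV.

−7.83 µV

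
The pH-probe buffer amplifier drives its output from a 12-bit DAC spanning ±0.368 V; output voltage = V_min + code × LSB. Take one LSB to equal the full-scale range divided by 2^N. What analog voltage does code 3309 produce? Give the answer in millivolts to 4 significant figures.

226.6 mV

Full-scale range = 0.368 V − (-0.368 V) = 0.736 V. LSB = 0.736 V / 2^12.
Output = V_min + (3309/4096) × range = -0.368 + 0.807861 × 0.736 V
      = -0.368 + 0.594586 = 0.226586 V.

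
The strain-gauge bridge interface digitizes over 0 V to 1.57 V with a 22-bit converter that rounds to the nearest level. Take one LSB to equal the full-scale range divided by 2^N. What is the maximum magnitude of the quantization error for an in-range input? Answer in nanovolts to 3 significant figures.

187 nV

Span = 1.57 V.
One LSB is 1.57 V / 4194304 = 374.32 nV.
A rounding quantizer has |error| ≤ LSB/2 = 187 nV.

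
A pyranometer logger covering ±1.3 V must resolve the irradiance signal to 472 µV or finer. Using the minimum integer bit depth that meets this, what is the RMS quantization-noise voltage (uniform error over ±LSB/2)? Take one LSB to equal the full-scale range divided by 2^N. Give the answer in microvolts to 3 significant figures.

91.6 µV

Range = 1.3 − (-1.3) = 2.6 V.
Need 2^N ≥ 2.6 V / 472 µV = 5508 → N_min = 13.
Step size = 2.6/8192 V = 317.38 µV.
σ_q = LSB/√12 = 317.38 µV/3.4641 = 91.6 µV.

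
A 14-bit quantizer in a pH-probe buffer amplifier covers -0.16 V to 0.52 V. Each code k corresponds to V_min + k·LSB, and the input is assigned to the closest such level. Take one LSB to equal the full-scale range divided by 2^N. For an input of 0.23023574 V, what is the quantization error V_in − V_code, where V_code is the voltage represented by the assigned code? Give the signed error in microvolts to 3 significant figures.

Range = 0.52 − (-0.16) = 0.68 V. LSB = 0.68 V / 2^14 ≈ 41.50 µV.
Position in LSBs: (0.23023574 − (-0.16)) × 16384/0.68 = 9402.3858; rounding gives k = 9402.
V_code = -0.16 + (9402/16384) × 0.68 = 0.23021972656 V.
e = 0.23023574 − (0.23021972656) = +16.0 µV.

+16.0 µV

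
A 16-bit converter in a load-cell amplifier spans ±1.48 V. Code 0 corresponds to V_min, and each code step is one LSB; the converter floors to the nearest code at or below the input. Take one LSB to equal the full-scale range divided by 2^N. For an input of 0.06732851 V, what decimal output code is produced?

The full-scale span is 1.48 − (-1.48) = 2.96 V. LSB = 2.96 V / 2^16 ≈ 45.17 µV.
code = ⌊(V_in − V_min)/LSB⌋ = ⌊(V_in − V_min) × 2^16 / range⌋
     = ⌊(0.06732851 − (-1.48)) × 65536 / 2.96⌋ = ⌊1.54732851 × 65536/2.96⌋
     = ⌊34258.690⌋ = 34258.

34258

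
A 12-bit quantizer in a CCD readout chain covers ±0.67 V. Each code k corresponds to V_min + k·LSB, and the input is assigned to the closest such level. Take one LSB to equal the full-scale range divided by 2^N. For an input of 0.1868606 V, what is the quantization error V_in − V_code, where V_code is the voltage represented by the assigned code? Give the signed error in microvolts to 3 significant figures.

+58.8 µV

Span: 0.67 V − (-0.67 V) = 1.34 V. LSB = 1.34 V / 2^12 ≈ 327.1 µV.
Position in LSBs: (0.1868606 − (-0.67)) × 4096/1.34 = 2619.1799; rounding gives k = 2619.
V_code = V_min + k × range/2^12 = -0.67 + 2619 × 1.34/4096 = 0.1868017578 V.
e = 0.1868606 − (0.1868017578) = +58.8 µV.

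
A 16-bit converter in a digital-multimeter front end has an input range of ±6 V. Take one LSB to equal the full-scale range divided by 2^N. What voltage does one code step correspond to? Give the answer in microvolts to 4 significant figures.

Full-scale range = 6 V − (-6 V) = 12 V.
Number of codes = 2^16 = 65536.
LSB = 12 V / 2^16 = 183.1 µV.

183.1 µV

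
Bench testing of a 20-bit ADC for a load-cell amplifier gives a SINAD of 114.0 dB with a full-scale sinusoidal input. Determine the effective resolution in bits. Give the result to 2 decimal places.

ENOB = (114.0 − 1.76)/6.02 = 18.6445 bits.

18.64 bits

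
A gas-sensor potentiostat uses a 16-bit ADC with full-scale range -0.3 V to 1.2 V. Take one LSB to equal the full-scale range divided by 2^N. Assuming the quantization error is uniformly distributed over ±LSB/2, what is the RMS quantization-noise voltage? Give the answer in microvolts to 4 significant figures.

6.607 µV

Span: 1.2 V − (-0.3 V) = 1.5 V.
LSB = 1.5 V ÷ 2^16 = 1.5/65536 V = 22.8882 µV.
V_rms = LSB/√12 = 22.8882 µV / √12 = 6.607 µV.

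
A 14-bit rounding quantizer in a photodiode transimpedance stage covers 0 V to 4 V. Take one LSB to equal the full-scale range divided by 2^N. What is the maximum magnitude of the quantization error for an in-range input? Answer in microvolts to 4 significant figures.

122.1 µV

Full-scale range = 4 V.
Step size = 4/16384 V = 244.141 µV.
|e|_max = LSB/2 = 122.1 µV.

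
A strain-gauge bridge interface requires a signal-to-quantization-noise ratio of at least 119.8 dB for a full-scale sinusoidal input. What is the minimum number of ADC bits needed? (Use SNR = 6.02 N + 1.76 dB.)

Solving 6.02 N ≥ 119.8 − 1.76: N ≥ 19.608. Round up → N = 20.

20 bits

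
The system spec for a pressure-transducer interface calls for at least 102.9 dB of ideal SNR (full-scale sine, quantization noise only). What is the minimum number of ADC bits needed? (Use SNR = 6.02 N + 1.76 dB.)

17 bits

Required N = ⌈(102.9 − 1.76)/6.02⌉ = ⌈16.801⌉ = 17.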